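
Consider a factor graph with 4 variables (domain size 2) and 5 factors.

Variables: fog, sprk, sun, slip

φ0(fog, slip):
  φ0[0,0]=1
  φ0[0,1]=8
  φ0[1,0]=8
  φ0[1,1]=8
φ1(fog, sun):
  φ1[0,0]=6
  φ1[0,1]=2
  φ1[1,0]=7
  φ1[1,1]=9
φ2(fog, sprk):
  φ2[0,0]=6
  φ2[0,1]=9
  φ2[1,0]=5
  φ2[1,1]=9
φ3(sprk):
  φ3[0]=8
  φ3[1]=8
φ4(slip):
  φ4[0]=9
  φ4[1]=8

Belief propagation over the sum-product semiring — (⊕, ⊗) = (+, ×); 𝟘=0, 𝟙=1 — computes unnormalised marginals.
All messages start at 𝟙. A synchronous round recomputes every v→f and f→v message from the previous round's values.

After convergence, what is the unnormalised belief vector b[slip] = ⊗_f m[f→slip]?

b[slip] = [137664, 176128]

init: all messages = 𝟙 over 2 values
r1 m[φ0→fog] = [9, 16]
r1 m[φ0→slip] = [9, 16]
r1 m[φ1→fog] = [8, 16]
r1 m[φ1→sun] = [13, 11]
r1 m[φ2→fog] = [15, 14]
r1 m[φ2→sprk] = [11, 18]
r1 m[φ3→sprk] = [8, 8]
r1 m[φ4→slip] = [9, 8]
r1 m[fog→φ0] = [1, 1]
r1 m[fog→φ1] = [1, 1]
r1 m[fog→φ2] = [1, 1]
r1 m[sprk→φ2] = [1, 1]
r1 m[sprk→φ3] = [1, 1]
r1 m[sun→φ1] = [1, 1]
r1 m[slip→φ0] = [1, 1]
r1 m[slip→φ4] = [1, 1]
r2 m[φ0→fog] = [9, 16]
r2 m[φ0→slip] = [9, 16]
r2 m[φ1→fog] = [8, 16]
r2 m[φ1→sun] = [13, 11]
r2 m[φ2→fog] = [15, 14]
r2 m[φ2→sprk] = [11, 18]
r2 m[φ3→sprk] = [8, 8]
r2 m[φ4→slip] = [9, 8]
r2 m[fog→φ0] = [120, 224]
r2 m[fog→φ1] = [135, 224]
r2 m[fog→φ2] = [72, 256]
r2 m[sprk→φ2] = [8, 8]
r2 m[sprk→φ3] = [11, 18]
r2 m[sun→φ1] = [1, 1]
r2 m[slip→φ0] = [9, 8]
r2 m[slip→φ4] = [9, 16]
r3 m[φ0→fog] = [73, 136]
r3 m[φ0→slip] = [1912, 2752]
r3 m[φ1→fog] = [8, 16]
r3 m[φ1→sun] = [2378, 2286]
r3 m[φ2→fog] = [120, 112]
r3 m[φ2→sprk] = [1712, 2952]
r3 m[φ3→sprk] = [8, 8]
r3 m[φ4→slip] = [9, 8]
r3 m[fog→φ0] = [120, 224]
r3 m[fog→φ1] = [135, 224]
r3 m[fog→φ2] = [72, 256]
r3 m[sprk→φ2] = [8, 8]
r3 m[sprk→φ3] = [11, 18]
r3 m[sun→φ1] = [1, 1]
r3 m[slip→φ0] = [9, 8]
r3 m[slip→φ4] = [9, 16]
r4 m[φ0→fog] = [73, 136]
r4 m[φ0→slip] = [1912, 2752]
r4 m[φ1→fog] = [8, 16]
r4 m[φ1→sun] = [2378, 2286]
r4 m[φ2→fog] = [120, 112]
r4 m[φ2→sprk] = [1712, 2952]
r4 m[φ3→sprk] = [8, 8]
r4 m[φ4→slip] = [9, 8]
r4 m[fog→φ0] = [960, 1792]
r4 m[fog→φ1] = [8760, 15232]
r4 m[fog→φ2] = [584, 2176]
r4 m[sprk→φ2] = [8, 8]
r4 m[sprk→φ3] = [1712, 2952]
r4 m[sun→φ1] = [1, 1]
r4 m[slip→φ0] = [9, 8]
r4 m[slip→φ4] = [1912, 2752]
r5 m[φ0→fog] = [73, 136]
r5 m[φ0→slip] = [15296, 22016]
r5 m[φ1→fog] = [8, 16]
r5 m[φ1→sun] = [159184, 154608]
r5 m[φ2→fog] = [120, 112]
r5 m[φ2→sprk] = [14384, 24840]
r5 m[φ3→sprk] = [8, 8]
r5 m[φ4→slip] = [9, 8]
r5 m[fog→φ0] = [960, 1792]
r5 m[fog→φ1] = [8760, 15232]
r5 m[fog→φ2] = [584, 2176]
r5 m[sprk→φ2] = [8, 8]
r5 m[sprk→φ3] = [1712, 2952]
r5 m[sun→φ1] = [1, 1]
r5 m[slip→φ0] = [9, 8]
r5 m[slip→φ4] = [1912, 2752]
r6 m[φ0→fog] = [73, 136]
r6 m[φ0→slip] = [15296, 22016]
r6 m[φ1→fog] = [8, 16]
r6 m[φ1→sun] = [159184, 154608]
r6 m[φ2→fog] = [120, 112]
r6 m[φ2→sprk] = [14384, 24840]
r6 m[φ3→sprk] = [8, 8]
r6 m[φ4→slip] = [9, 8]
r6 m[fog→φ0] = [960, 1792]
r6 m[fog→φ1] = [8760, 15232]
r6 m[fog→φ2] = [584, 2176]
r6 m[sprk→φ2] = [8, 8]
r6 m[sprk→φ3] = [14384, 24840]
r6 m[sun→φ1] = [1, 1]
r6 m[slip→φ0] = [9, 8]
r6 m[slip→φ4] = [15296, 22016]
r7 m[φ0→fog] = [73, 136]
r7 m[φ0→slip] = [15296, 22016]
r7 m[φ1→fog] = [8, 16]
r7 m[φ1→sun] = [159184, 154608]
r7 m[φ2→fog] = [120, 112]
r7 m[φ2→sprk] = [14384, 24840]
r7 m[φ3→sprk] = [8, 8]
r7 m[φ4→slip] = [9, 8]
r7 m[fog→φ0] = [960, 1792]
r7 m[fog→φ1] = [8760, 15232]
r7 m[fog→φ2] = [584, 2176]
r7 m[sprk→φ2] = [8, 8]
r7 m[sprk→φ3] = [14384, 24840]
r7 m[sun→φ1] = [1, 1]
r7 m[slip→φ0] = [9, 8]
r7 m[slip→φ4] = [15296, 22016]
fixed point reached at round 7
b[slip] = ⊗ incoming = [137664, 176128]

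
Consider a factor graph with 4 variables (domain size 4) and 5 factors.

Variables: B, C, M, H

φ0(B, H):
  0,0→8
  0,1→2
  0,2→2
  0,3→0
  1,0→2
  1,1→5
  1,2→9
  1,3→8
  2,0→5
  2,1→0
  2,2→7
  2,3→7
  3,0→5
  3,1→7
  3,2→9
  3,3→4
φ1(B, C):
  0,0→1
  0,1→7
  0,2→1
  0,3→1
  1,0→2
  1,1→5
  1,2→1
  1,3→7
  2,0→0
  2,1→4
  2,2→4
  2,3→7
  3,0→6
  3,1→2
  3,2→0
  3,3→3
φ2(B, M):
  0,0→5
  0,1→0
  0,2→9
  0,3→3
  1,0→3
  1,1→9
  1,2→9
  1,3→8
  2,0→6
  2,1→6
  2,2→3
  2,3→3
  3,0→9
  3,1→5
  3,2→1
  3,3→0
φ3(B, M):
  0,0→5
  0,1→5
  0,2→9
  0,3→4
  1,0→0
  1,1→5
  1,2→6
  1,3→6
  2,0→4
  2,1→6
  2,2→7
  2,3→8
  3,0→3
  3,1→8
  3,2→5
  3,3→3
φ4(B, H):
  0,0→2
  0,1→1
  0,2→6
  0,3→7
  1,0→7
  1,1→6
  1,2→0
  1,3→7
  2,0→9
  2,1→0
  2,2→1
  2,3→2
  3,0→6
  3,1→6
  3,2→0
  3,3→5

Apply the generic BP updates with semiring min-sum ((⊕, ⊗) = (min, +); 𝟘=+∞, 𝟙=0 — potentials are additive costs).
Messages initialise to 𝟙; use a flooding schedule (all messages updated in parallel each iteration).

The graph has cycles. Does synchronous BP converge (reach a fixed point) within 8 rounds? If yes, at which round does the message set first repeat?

NOT CONVERGED within 8 rounds

init: all messages = 𝟙 over 4 values
r1 m[φ0→B] = [0, 2, 0, 4]
r1 m[φ0→H] = [2, 0, 2, 0]
r1 m[φ1→B] = [1, 1, 0, 0]
r1 m[φ1→C] = [0, 2, 0, 1]
r1 m[φ2→B] = [0, 3, 3, 0]
r1 m[φ2→M] = [3, 0, 1, 0]
r1 m[φ3→B] = [4, 0, 4, 3]
r1 m[φ3→M] = [0, 5, 5, 3]
r1 m[φ4→B] = [1, 0, 0, 0]
r1 m[φ4→H] = [2, 0, 0, 2]
r1 m[B→φ0] = [0, 0, 0, 0]
r1 m[B→φ1] = [0, 0, 0, 0]
r1 m[B→φ2] = [0, 0, 0, 0]
r1 m[B→φ3] = [0, 0, 0, 0]
r1 m[B→φ4] = [0, 0, 0, 0]
r1 m[C→φ1] = [0, 0, 0, 0]
r1 m[M→φ2] = [0, 0, 0, 0]
r1 m[M→φ3] = [0, 0, 0, 0]
r1 m[H→φ0] = [0, 0, 0, 0]
r1 m[H→φ4] = [0, 0, 0, 0]
r2 m[φ0→B] = [0, 2, 0, 4]
r2 m[φ0→H] = [2, 0, 2, 0]
r2 m[φ1→B] = [1, 1, 0, 0]
r2 m[φ1→C] = [0, 2, 0, 1]
r2 m[φ2→B] = [0, 3, 3, 0]
r2 m[φ2→M] = [3, 0, 1, 0]
r2 m[φ3→B] = [4, 0, 4, 3]
r2 m[φ3→M] = [0, 5, 5, 3]
r2 m[φ4→B] = [1, 0, 0, 0]
r2 m[φ4→H] = [2, 0, 0, 2]
r2 m[B→φ0] = [6, 4, 7, 3]
r2 m[B→φ1] = [5, 5, 7, 7]
r2 m[B→φ2] = [6, 3, 4, 7]
r2 m[B→φ3] = [2, 6, 3, 4]
r2 m[B→φ4] = [5, 6, 7, 7]
r2 m[C→φ1] = [0, 0, 0, 0]
r2 m[M→φ2] = [0, 5, 5, 3]
r2 m[M→φ3] = [3, 0, 1, 0]
r2 m[H→φ0] = [2, 0, 0, 2]
r2 m[H→φ4] = [2, 0, 2, 0]
r3 m[φ0→B] = [2, 4, 0, 6]
r3 m[φ0→H] = [6, 7, 8, 6]
r3 m[φ1→B] = [1, 1, 0, 0]
r3 m[φ1→C] = [6, 9, 6, 6]
r3 m[φ2→B] = [5, 3, 6, 3]
r3 m[φ2→M] = [6, 6, 7, 7]
r3 m[φ3→B] = [4, 3, 6, 3]
r3 m[φ3→M] = [6, 7, 9, 6]
r3 m[φ4→B] = [1, 2, 0, 2]
r3 m[φ4→H] = [7, 6, 6, 9]
r3 m[B→φ0] = [6, 4, 7, 3]
r3 m[B→φ1] = [5, 5, 7, 7]
r3 m[B→φ2] = [6, 3, 4, 7]
r3 m[B→φ3] = [2, 6, 3, 4]
r3 m[B→φ4] = [5, 6, 7, 7]
r3 m[C→φ1] = [0, 0, 0, 0]
r3 m[M→φ2] = [0, 5, 5, 3]
r3 m[M→φ3] = [3, 0, 1, 0]
r3 m[H→φ0] = [2, 0, 0, 2]
r3 m[H→φ4] = [2, 0, 2, 0]
r4 m[φ0→B] = [2, 4, 0, 6]
r4 m[φ0→H] = [6, 7, 8, 6]
r4 m[φ1→B] = [1, 1, 0, 0]
r4 m[φ1→C] = [6, 9, 6, 6]
r4 m[φ2→B] = [5, 3, 6, 3]
r4 m[φ2→M] = [6, 6, 7, 7]
r4 m[φ3→B] = [4, 3, 6, 3]
r4 m[φ3→M] = [6, 7, 9, 6]
r4 m[φ4→B] = [1, 2, 0, 2]
r4 m[φ4→H] = [7, 6, 6, 9]
r4 m[B→φ0] = [11, 9, 12, 8]
r4 m[B→φ1] = [12, 12, 12, 14]
r4 m[B→φ2] = [8, 10, 6, 11]
r4 m[B→φ3] = [9, 10, 6, 11]
r4 m[B→φ4] = [12, 11, 12, 12]
r4 m[C→φ1] = [0, 0, 0, 0]
r4 m[M→φ2] = [6, 7, 9, 6]
r4 m[M→φ3] = [6, 6, 7, 7]
r4 m[H→φ0] = [7, 6, 6, 9]
r4 m[H→φ4] = [6, 7, 8, 6]
r5 m[φ0→B] = [8, 9, 6, 12]
r5 m[φ0→H] = [11, 12, 13, 11]
r5 m[φ1→B] = [1, 1, 0, 0]
r5 m[φ1→C] = [12, 16, 13, 13]
r5 m[φ2→B] = [7, 9, 9, 6]
r5 m[φ2→M] = [12, 8, 9, 9]
r5 m[φ3→B] = [11, 6, 10, 9]
r5 m[φ3→M] = [10, 12, 13, 13]
r5 m[φ4→B] = [8, 8, 7, 8]
r5 m[φ4→H] = [14, 12, 11, 14]
r5 m[B→φ0] = [11, 9, 12, 8]
r5 m[B→φ1] = [12, 12, 12, 14]
r5 m[B→φ2] = [8, 10, 6, 11]
r5 m[B→φ3] = [9, 10, 6, 11]
r5 m[B→φ4] = [12, 11, 12, 12]
r5 m[C→φ1] = [0, 0, 0, 0]
r5 m[M→φ2] = [6, 7, 9, 6]
r5 m[M→φ3] = [6, 6, 7, 7]
r5 m[H→φ0] = [7, 6, 6, 9]
r5 m[H→φ4] = [6, 7, 8, 6]
r6 m[φ0→B] = [8, 9, 6, 12]
r6 m[φ0→H] = [11, 12, 13, 11]
r6 m[φ1→B] = [1, 1, 0, 0]
r6 m[φ1→C] = [12, 16, 13, 13]
r6 m[φ2→B] = [7, 9, 9, 6]
r6 m[φ2→M] = [12, 8, 9, 9]
r6 m[φ3→B] = [11, 6, 10, 9]
r6 m[φ3→M] = [10, 12, 13, 13]
r6 m[φ4→B] = [8, 8, 7, 8]
r6 m[φ4→H] = [14, 12, 11, 14]
r6 m[B→φ0] = [27, 24, 26, 23]
r6 m[B→φ1] = [34, 32, 32, 35]
r6 m[B→φ2] = [28, 24, 23, 29]
r6 m[B→φ3] = [24, 27, 22, 26]
r6 m[B→φ4] = [27, 25, 25, 27]
r6 m[C→φ1] = [0, 0, 0, 0]
r6 m[M→φ2] = [10, 12, 13, 13]
r6 m[M→φ3] = [12, 8, 9, 9]
r6 m[H→φ0] = [14, 12, 11, 14]
r6 m[H→φ4] = [11, 12, 13, 11]
r7 m[φ0→B] = [13, 16, 12, 18]
r7 m[φ0→H] = [26, 26, 29, 27]
r7 m[φ1→B] = [1, 1, 0, 0]
r7 m[φ1→C] = [32, 36, 33, 35]
r7 m[φ2→B] = [12, 13, 16, 13]
r7 m[φ2→M] = [27, 28, 26, 26]
r7 m[φ3→B] = [13, 12, 14, 12]
r7 m[φ3→M] = [26, 28, 29, 28]
r7 m[φ4→B] = [13, 13, 12, 13]
r7 m[φ4→H] = [29, 25, 25, 27]
r7 m[B→φ0] = [27, 24, 26, 23]
r7 m[B→φ1] = [34, 32, 32, 35]
r7 m[B→φ2] = [28, 24, 23, 29]
r7 m[B→φ3] = [24, 27, 22, 26]
r7 m[B→φ4] = [27, 25, 25, 27]
r7 m[C→φ1] = [0, 0, 0, 0]
r7 m[M→φ2] = [10, 12, 13, 13]
r7 m[M→φ3] = [12, 8, 9, 9]
r7 m[H→φ0] = [14, 12, 11, 14]
r7 m[H→φ4] = [11, 12, 13, 11]
r8 m[φ0→B] = [13, 16, 12, 18]
r8 m[φ0→H] = [26, 26, 29, 27]
r8 m[φ1→B] = [1, 1, 0, 0]
r8 m[φ1→C] = [32, 36, 33, 35]
r8 m[φ2→B] = [12, 13, 16, 13]
r8 m[φ2→M] = [27, 28, 26, 26]
r8 m[φ3→B] = [13, 12, 14, 12]
r8 m[φ3→M] = [26, 28, 29, 28]
r8 m[φ4→B] = [13, 13, 12, 13]
r8 m[φ4→H] = [29, 25, 25, 27]
r8 m[B→φ0] = [39, 39, 42, 38]
r8 m[B→φ1] = [51, 54, 54, 56]
r8 m[B→φ2] = [40, 42, 38, 43]
r8 m[B→φ3] = [39, 43, 40, 44]
r8 m[B→φ4] = [39, 42, 42, 43]
r8 m[C→φ1] = [0, 0, 0, 0]
r8 m[M→φ2] = [26, 28, 29, 28]
r8 m[M→φ3] = [27, 28, 26, 26]
r8 m[H→φ0] = [29, 25, 25, 27]
r8 m[H→φ4] = [26, 26, 29, 27]
no fixed point within 8 rounds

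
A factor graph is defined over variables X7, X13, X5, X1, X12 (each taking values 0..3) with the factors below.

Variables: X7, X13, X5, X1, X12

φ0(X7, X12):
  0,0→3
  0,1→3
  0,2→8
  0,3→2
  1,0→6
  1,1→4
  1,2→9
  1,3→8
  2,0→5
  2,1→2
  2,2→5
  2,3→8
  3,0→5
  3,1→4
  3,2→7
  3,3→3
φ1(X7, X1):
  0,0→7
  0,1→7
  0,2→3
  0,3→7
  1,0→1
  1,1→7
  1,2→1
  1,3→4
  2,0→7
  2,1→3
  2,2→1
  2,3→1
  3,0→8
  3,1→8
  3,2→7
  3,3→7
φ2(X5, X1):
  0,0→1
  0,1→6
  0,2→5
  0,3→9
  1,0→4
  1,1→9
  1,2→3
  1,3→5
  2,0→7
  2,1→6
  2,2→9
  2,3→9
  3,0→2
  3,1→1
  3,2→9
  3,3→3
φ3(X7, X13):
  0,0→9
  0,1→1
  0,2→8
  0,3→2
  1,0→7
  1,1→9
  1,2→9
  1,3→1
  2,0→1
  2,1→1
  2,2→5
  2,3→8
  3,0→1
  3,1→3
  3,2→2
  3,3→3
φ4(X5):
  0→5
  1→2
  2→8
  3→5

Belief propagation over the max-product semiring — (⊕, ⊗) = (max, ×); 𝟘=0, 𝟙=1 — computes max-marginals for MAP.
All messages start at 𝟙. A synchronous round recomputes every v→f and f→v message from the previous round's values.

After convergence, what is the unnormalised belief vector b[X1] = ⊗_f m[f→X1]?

init: all messages = 𝟙 over 4 values
r1 m[φ0→X7] = [8, 9, 8, 7]
r1 m[φ0→X12] = [6, 4, 9, 8]
r1 m[φ1→X7] = [7, 7, 7, 8]
r1 m[φ1→X1] = [8, 8, 7, 7]
r1 m[φ2→X5] = [9, 9, 9, 9]
r1 m[φ2→X1] = [7, 9, 9, 9]
r1 m[φ3→X7] = [9, 9, 8, 3]
r1 m[φ3→X13] = [9, 9, 9, 8]
r1 m[φ4→X5] = [5, 2, 8, 5]
r1 m[X7→φ0] = [1, 1, 1, 1]
r1 m[X7→φ1] = [1, 1, 1, 1]
r1 m[X7→φ3] = [1, 1, 1, 1]
r1 m[X13→φ3] = [1, 1, 1, 1]
r1 m[X5→φ2] = [1, 1, 1, 1]
r1 m[X5→φ4] = [1, 1, 1, 1]
r1 m[X1→φ1] = [1, 1, 1, 1]
r1 m[X1→φ2] = [1, 1, 1, 1]
r1 m[X12→φ0] = [1, 1, 1, 1]
r2 m[φ0→X7] = [8, 9, 8, 7]
r2 m[φ0→X12] = [6, 4, 9, 8]
r2 m[φ1→X7] = [7, 7, 7, 8]
r2 m[φ1→X1] = [8, 8, 7, 7]
r2 m[φ2→X5] = [9, 9, 9, 9]
r2 m[φ2→X1] = [7, 9, 9, 9]
r2 m[φ3→X7] = [9, 9, 8, 3]
r2 m[φ3→X13] = [9, 9, 9, 8]
r2 m[φ4→X5] = [5, 2, 8, 5]
r2 m[X7→φ0] = [63, 63, 56, 24]
r2 m[X7→φ1] = [72, 81, 64, 21]
r2 m[X7→φ3] = [56, 63, 56, 56]
r2 m[X13→φ3] = [1, 1, 1, 1]
r2 m[X5→φ2] = [5, 2, 8, 5]
r2 m[X5→φ4] = [9, 9, 9, 9]
r2 m[X1→φ1] = [7, 9, 9, 9]
r2 m[X1→φ2] = [8, 8, 7, 7]
r2 m[X12→φ0] = [1, 1, 1, 1]
r3 m[φ0→X7] = [8, 9, 8, 7]
r3 m[φ0→X12] = [378, 252, 567, 504]
r3 m[φ1→X7] = [63, 63, 49, 72]
r3 m[φ1→X1] = [504, 567, 216, 504]
r3 m[φ2→X5] = [63, 72, 63, 63]
r3 m[φ2→X1] = [56, 48, 72, 72]
r3 m[φ3→X7] = [9, 9, 8, 3]
r3 m[φ3→X13] = [504, 567, 567, 448]
r3 m[φ4→X5] = [5, 2, 8, 5]
r3 m[X7→φ0] = [63, 63, 56, 24]
r3 m[X7→φ1] = [72, 81, 64, 21]
r3 m[X7→φ3] = [56, 63, 56, 56]
r3 m[X13→φ3] = [1, 1, 1, 1]
r3 m[X5→φ2] = [5, 2, 8, 5]
r3 m[X5→φ4] = [9, 9, 9, 9]
r3 m[X1→φ1] = [7, 9, 9, 9]
r3 m[X1→φ2] = [8, 8, 7, 7]
r3 m[X12→φ0] = [1, 1, 1, 1]
r4 m[φ0→X7] = [8, 9, 8, 7]
r4 m[φ0→X12] = [378, 252, 567, 504]
r4 m[φ1→X7] = [63, 63, 49, 72]
r4 m[φ1→X1] = [504, 567, 216, 504]
r4 m[φ2→X5] = [63, 72, 63, 63]
r4 m[φ2→X1] = [56, 48, 72, 72]
r4 m[φ3→X7] = [9, 9, 8, 3]
r4 m[φ3→X13] = [504, 567, 567, 448]
r4 m[φ4→X5] = [5, 2, 8, 5]
r4 m[X7→φ0] = [567, 567, 392, 216]
r4 m[X7→φ1] = [72, 81, 64, 21]
r4 m[X7→φ3] = [504, 567, 392, 504]
r4 m[X13→φ3] = [1, 1, 1, 1]
r4 m[X5→φ2] = [5, 2, 8, 5]
r4 m[X5→φ4] = [63, 72, 63, 63]
r4 m[X1→φ1] = [56, 48, 72, 72]
r4 m[X1→φ2] = [504, 567, 216, 504]
r4 m[X12→φ0] = [1, 1, 1, 1]
r5 m[φ0→X7] = [8, 9, 8, 7]
r5 m[φ0→X12] = [3402, 2268, 5103, 4536]
r5 m[φ1→X7] = [504, 336, 392, 504]
r5 m[φ1→X1] = [504, 567, 216, 504]
r5 m[φ2→X5] = [4536, 5103, 4536, 1944]
r5 m[φ2→X1] = [56, 48, 72, 72]
r5 m[φ3→X7] = [9, 9, 8, 3]
r5 m[φ3→X13] = [4536, 5103, 5103, 3136]
r5 m[φ4→X5] = [5, 2, 8, 5]
r5 m[X7→φ0] = [567, 567, 392, 216]
r5 m[X7→φ1] = [72, 81, 64, 21]
r5 m[X7→φ3] = [504, 567, 392, 504]
r5 m[X13→φ3] = [1, 1, 1, 1]
r5 m[X5→φ2] = [5, 2, 8, 5]
r5 m[X5→φ4] = [63, 72, 63, 63]
r5 m[X1→φ1] = [56, 48, 72, 72]
r5 m[X1→φ2] = [504, 567, 216, 504]
r5 m[X12→φ0] = [1, 1, 1, 1]
r6 m[φ0→X7] = [8, 9, 8, 7]
r6 m[φ0→X12] = [3402, 2268, 5103, 4536]
r6 m[φ1→X7] = [504, 336, 392, 504]
r6 m[φ1→X1] = [504, 567, 216, 504]
r6 m[φ2→X5] = [4536, 5103, 4536, 1944]
r6 m[φ2→X1] = [56, 48, 72, 72]
r6 m[φ3→X7] = [9, 9, 8, 3]
r6 m[φ3→X13] = [4536, 5103, 5103, 3136]
r6 m[φ4→X5] = [5, 2, 8, 5]
r6 m[X7→φ0] = [4536, 3024, 3136, 1512]
r6 m[X7→φ1] = [72, 81, 64, 21]
r6 m[X7→φ3] = [4032, 3024, 3136, 3528]
r6 m[X13→φ3] = [1, 1, 1, 1]
r6 m[X5→φ2] = [5, 2, 8, 5]
r6 m[X5→φ4] = [4536, 5103, 4536, 1944]
r6 m[X1→φ1] = [56, 48, 72, 72]
r6 m[X1→φ2] = [504, 567, 216, 504]
r6 m[X12→φ0] = [1, 1, 1, 1]
r7 m[φ0→X7] = [8, 9, 8, 7]
r7 m[φ0→X12] = [18144, 13608, 36288, 25088]
r7 m[φ1→X7] = [504, 336, 392, 504]
r7 m[φ1→X1] = [504, 567, 216, 504]
r7 m[φ2→X5] = [4536, 5103, 4536, 1944]
r7 m[φ2→X1] = [56, 48, 72, 72]
r7 m[φ3→X7] = [9, 9, 8, 3]
r7 m[φ3→X13] = [36288, 27216, 32256, 25088]
r7 m[φ4→X5] = [5, 2, 8, 5]
r7 m[X7→φ0] = [4536, 3024, 3136, 1512]
r7 m[X7→φ1] = [72, 81, 64, 21]
r7 m[X7→φ3] = [4032, 3024, 3136, 3528]
r7 m[X13→φ3] = [1, 1, 1, 1]
r7 m[X5→φ2] = [5, 2, 8, 5]
r7 m[X5→φ4] = [4536, 5103, 4536, 1944]
r7 m[X1→φ1] = [56, 48, 72, 72]
r7 m[X1→φ2] = [504, 567, 216, 504]
r7 m[X12→φ0] = [1, 1, 1, 1]
r8 m[φ0→X7] = [8, 9, 8, 7]
r8 m[φ0→X12] = [18144, 13608, 36288, 25088]
r8 m[φ1→X7] = [504, 336, 392, 504]
r8 m[φ1→X1] = [504, 567, 216, 504]
r8 m[φ2→X5] = [4536, 5103, 4536, 1944]
r8 m[φ2→X1] = [56, 48, 72, 72]
r8 m[φ3→X7] = [9, 9, 8, 3]
r8 m[φ3→X13] = [36288, 27216, 32256, 25088]
r8 m[φ4→X5] = [5, 2, 8, 5]
r8 m[X7→φ0] = [4536, 3024, 3136, 1512]
r8 m[X7→φ1] = [72, 81, 64, 21]
r8 m[X7→φ3] = [4032, 3024, 3136, 3528]
r8 m[X13→φ3] = [1, 1, 1, 1]
r8 m[X5→φ2] = [5, 2, 8, 5]
r8 m[X5→φ4] = [4536, 5103, 4536, 1944]
r8 m[X1→φ1] = [56, 48, 72, 72]
r8 m[X1→φ2] = [504, 567, 216, 504]
r8 m[X12→φ0] = [1, 1, 1, 1]
fixed point reached at round 8
b[X1] = ⊗ incoming = [28224, 27216, 15552, 36288]

b[X1] = [28224, 27216, 15552, 36288]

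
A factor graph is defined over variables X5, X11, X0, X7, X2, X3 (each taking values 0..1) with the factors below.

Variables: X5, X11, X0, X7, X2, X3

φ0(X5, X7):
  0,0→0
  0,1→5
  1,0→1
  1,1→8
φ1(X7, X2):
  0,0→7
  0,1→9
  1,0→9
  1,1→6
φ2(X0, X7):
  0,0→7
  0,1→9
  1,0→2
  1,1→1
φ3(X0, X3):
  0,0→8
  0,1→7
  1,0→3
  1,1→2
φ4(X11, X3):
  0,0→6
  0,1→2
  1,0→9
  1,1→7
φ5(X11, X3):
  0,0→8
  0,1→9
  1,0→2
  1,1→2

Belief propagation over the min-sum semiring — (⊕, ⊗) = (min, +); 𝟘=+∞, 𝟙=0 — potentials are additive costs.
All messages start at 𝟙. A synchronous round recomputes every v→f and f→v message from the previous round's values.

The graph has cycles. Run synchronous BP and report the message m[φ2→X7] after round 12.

init: all messages = 𝟙 over 2 values
r1 m[φ0→X5] = [0, 1]
r1 m[φ0→X7] = [0, 5]
r1 m[φ1→X7] = [7, 6]
r1 m[φ1→X2] = [7, 6]
r1 m[φ2→X0] = [7, 1]
r1 m[φ2→X7] = [2, 1]
r1 m[φ3→X0] = [7, 2]
r1 m[φ3→X3] = [3, 2]
r1 m[φ4→X11] = [2, 7]
r1 m[φ4→X3] = [6, 2]
r1 m[φ5→X11] = [8, 2]
r1 m[φ5→X3] = [2, 2]
r1 m[X5→φ0] = [0, 0]
r1 m[X11→φ4] = [0, 0]
r1 m[X11→φ5] = [0, 0]
r1 m[X0→φ2] = [0, 0]
r1 m[X0→φ3] = [0, 0]
r1 m[X7→φ0] = [0, 0]
r1 m[X7→φ1] = [0, 0]
r1 m[X7→φ2] = [0, 0]
r1 m[X2→φ1] = [0, 0]
r1 m[X3→φ3] = [0, 0]
r1 m[X3→φ4] = [0, 0]
r1 m[X3→φ5] = [0, 0]
r2 m[φ0→X5] = [0, 1]
r2 m[φ0→X7] = [0, 5]
r2 m[φ1→X7] = [7, 6]
r2 m[φ1→X2] = [7, 6]
r2 m[φ2→X0] = [7, 1]
r2 m[φ2→X7] = [2, 1]
r2 m[φ3→X0] = [7, 2]
r2 m[φ3→X3] = [3, 2]
r2 m[φ4→X11] = [2, 7]
r2 m[φ4→X3] = [6, 2]
r2 m[φ5→X11] = [8, 2]
r2 m[φ5→X3] = [2, 2]
r2 m[X5→φ0] = [0, 0]
r2 m[X11→φ4] = [8, 2]
r2 m[X11→φ5] = [2, 7]
r2 m[X0→φ2] = [7, 2]
r2 m[X0→φ3] = [7, 1]
r2 m[X7→φ0] = [9, 7]
r2 m[X7→φ1] = [2, 6]
r2 m[X7→φ2] = [7, 11]
r2 m[X2→φ1] = [0, 0]
r2 m[X3→φ3] = [8, 4]
r2 m[X3→φ4] = [5, 4]
r2 m[X3→φ5] = [9, 4]
r3 m[φ0→X5] = [9, 10]
r3 m[φ0→X7] = [0, 5]
r3 m[φ1→X7] = [7, 6]
r3 m[φ1→X2] = [9, 11]
r3 m[φ2→X0] = [14, 9]
r3 m[φ2→X7] = [4, 3]
r3 m[φ3→X0] = [11, 6]
r3 m[φ3→X3] = [4, 3]
r3 m[φ4→X11] = [6, 11]
r3 m[φ4→X3] = [11, 9]
r3 m[φ5→X11] = [13, 6]
r3 m[φ5→X3] = [9, 9]
r3 m[X5→φ0] = [0, 0]
r3 m[X11→φ4] = [8, 2]
r3 m[X11→φ5] = [2, 7]
r3 m[X0→φ2] = [7, 2]
r3 m[X0→φ3] = [7, 1]
r3 m[X7→φ0] = [9, 7]
r3 m[X7→φ1] = [2, 6]
r3 m[X7→φ2] = [7, 11]
r3 m[X2→φ1] = [0, 0]
r3 m[X3→φ3] = [8, 4]
r3 m[X3→φ4] = [5, 4]
r3 m[X3→φ5] = [9, 4]
r4 m[φ0→X5] = [9, 10]
r4 m[φ0→X7] = [0, 5]
r4 m[φ1→X7] = [7, 6]
r4 m[φ1→X2] = [9, 11]
r4 m[φ2→X0] = [14, 9]
r4 m[φ2→X7] = [4, 3]
r4 m[φ3→X0] = [11, 6]
r4 m[φ3→X3] = [4, 3]
r4 m[φ4→X11] = [6, 11]
r4 m[φ4→X3] = [11, 9]
r4 m[φ5→X11] = [13, 6]
r4 m[φ5→X3] = [9, 9]
r4 m[X5→φ0] = [0, 0]
r4 m[X11→φ4] = [13, 6]
r4 m[X11→φ5] = [6, 11]
r4 m[X0→φ2] = [11, 6]
r4 m[X0→φ3] = [14, 9]
r4 m[X7→φ0] = [11, 9]
r4 m[X7→φ1] = [4, 8]
r4 m[X7→φ2] = [7, 11]
r4 m[X2→φ1] = [0, 0]
r4 m[X3→φ3] = [20, 18]
r4 m[X3→φ4] = [13, 12]
r4 m[X3→φ5] = [15, 12]
r5 m[φ0→X5] = [11, 12]
r5 m[φ0→X7] = [0, 5]
r5 m[φ1→X7] = [7, 6]
r5 m[φ1→X2] = [11, 13]
r5 m[φ2→X0] = [14, 9]
r5 m[φ2→X7] = [8, 7]
r5 m[φ3→X0] = [25, 20]
r5 m[φ3→X3] = [12, 11]
r5 m[φ4→X11] = [14, 19]
r5 m[φ4→X3] = [15, 13]
r5 m[φ5→X11] = [21, 14]
r5 m[φ5→X3] = [13, 13]
r5 m[X5→φ0] = [0, 0]
r5 m[X11→φ4] = [13, 6]
r5 m[X11→φ5] = [6, 11]
r5 m[X0→φ2] = [11, 6]
r5 m[X0→φ3] = [14, 9]
r5 m[X7→φ0] = [11, 9]
r5 m[X7→φ1] = [4, 8]
r5 m[X7→φ2] = [7, 11]
r5 m[X2→φ1] = [0, 0]
r5 m[X3→φ3] = [20, 18]
r5 m[X3→φ4] = [13, 12]
r5 m[X3→φ5] = [15, 12]
r6 m[φ0→X5] = [11, 12]
r6 m[φ0→X7] = [0, 5]
r6 m[φ1→X7] = [7, 6]
r6 m[φ1→X2] = [11, 13]
r6 m[φ2→X0] = [14, 9]
r6 m[φ2→X7] = [8, 7]
r6 m[φ3→X0] = [25, 20]
r6 m[φ3→X3] = [12, 11]
r6 m[φ4→X11] = [14, 19]
r6 m[φ4→X3] = [15, 13]
r6 m[φ5→X11] = [21, 14]
r6 m[φ5→X3] = [13, 13]
r6 m[X5→φ0] = [0, 0]
r6 m[X11→φ4] = [21, 14]
r6 m[X11→φ5] = [14, 19]
r6 m[X0→φ2] = [25, 20]
r6 m[X0→φ3] = [14, 9]
r6 m[X7→φ0] = [15, 13]
r6 m[X7→φ1] = [8, 12]
r6 m[X7→φ2] = [7, 11]
r6 m[X2→φ1] = [0, 0]
r6 m[X3→φ3] = [28, 26]
r6 m[X3→φ4] = [25, 24]
r6 m[X3→φ5] = [27, 24]
r7 m[φ0→X5] = [15, 16]
r7 m[φ0→X7] = [0, 5]
r7 m[φ1→X7] = [7, 6]
r7 m[φ1→X2] = [15, 17]
r7 m[φ2→X0] = [14, 9]
r7 m[φ2→X7] = [22, 21]
r7 m[φ3→X0] = [33, 28]
r7 m[φ3→X3] = [12, 11]
r7 m[φ4→X11] = [26, 31]
r7 m[φ4→X3] = [23, 21]
r7 m[φ5→X11] = [33, 26]
r7 m[φ5→X3] = [21, 21]
r7 m[X5→φ0] = [0, 0]
r7 m[X11→φ4] = [21, 14]
r7 m[X11→φ5] = [14, 19]
r7 m[X0→φ2] = [25, 20]
r7 m[X0→φ3] = [14, 9]
r7 m[X7→φ0] = [15, 13]
r7 m[X7→φ1] = [8, 12]
r7 m[X7→φ2] = [7, 11]
r7 m[X2→φ1] = [0, 0]
r7 m[X3→φ3] = [28, 26]
r7 m[X3→φ4] = [25, 24]
r7 m[X3→φ5] = [27, 24]
r8 m[φ0→X5] = [15, 16]
r8 m[φ0→X7] = [0, 5]
r8 m[φ1→X7] = [7, 6]
r8 m[φ1→X2] = [15, 17]
r8 m[φ2→X0] = [14, 9]
r8 m[φ2→X7] = [22, 21]
r8 m[φ3→X0] = [33, 28]
r8 m[φ3→X3] = [12, 11]
r8 m[φ4→X11] = [26, 31]
r8 m[φ4→X3] = [23, 21]
r8 m[φ5→X11] = [33, 26]
r8 m[φ5→X3] = [21, 21]
r8 m[X5→φ0] = [0, 0]
r8 m[X11→φ4] = [33, 26]
r8 m[X11→φ5] = [26, 31]
r8 m[X0→φ2] = [33, 28]
r8 m[X0→φ3] = [14, 9]
r8 m[X7→φ0] = [29, 27]
r8 m[X7→φ1] = [22, 26]
r8 m[X7→φ2] = [7, 11]
r8 m[X2→φ1] = [0, 0]
r8 m[X3→φ3] = [44, 42]
r8 m[X3→φ4] = [33, 32]
r8 m[X3→φ5] = [35, 32]
r9 m[φ0→X5] = [29, 30]
r9 m[φ0→X7] = [0, 5]
r9 m[φ1→X7] = [7, 6]
r9 m[φ1→X2] = [29, 31]
r9 m[φ2→X0] = [14, 9]
r9 m[φ2→X7] = [30, 29]
r9 m[φ3→X0] = [49, 44]
r9 m[φ3→X3] = [12, 11]
r9 m[φ4→X11] = [34, 39]
r9 m[φ4→X3] = [35, 33]
r9 m[φ5→X11] = [41, 34]
r9 m[φ5→X3] = [33, 33]
r9 m[X5→φ0] = [0, 0]
r9 m[X11→φ4] = [33, 26]
r9 m[X11→φ5] = [26, 31]
r9 m[X0→φ2] = [33, 28]
r9 m[X0→φ3] = [14, 9]
r9 m[X7→φ0] = [29, 27]
r9 m[X7→φ1] = [22, 26]
r9 m[X7→φ2] = [7, 11]
r9 m[X2→φ1] = [0, 0]
r9 m[X3→φ3] = [44, 42]
r9 m[X3→φ4] = [33, 32]
r9 m[X3→φ5] = [35, 32]
r10 m[φ0→X5] = [29, 30]
r10 m[φ0→X7] = [0, 5]
r10 m[φ1→X7] = [7, 6]
r10 m[φ1→X2] = [29, 31]
r10 m[φ2→X0] = [14, 9]
r10 m[φ2→X7] = [30, 29]
r10 m[φ3→X0] = [49, 44]
r10 m[φ3→X3] = [12, 11]
r10 m[φ4→X11] = [34, 39]
r10 m[φ4→X3] = [35, 33]
r10 m[φ5→X11] = [41, 34]
r10 m[φ5→X3] = [33, 33]
r10 m[X5→φ0] = [0, 0]
r10 m[X11→φ4] = [41, 34]
r10 m[X11→φ5] = [34, 39]
r10 m[X0→φ2] = [49, 44]
r10 m[X0→φ3] = [14, 9]
r10 m[X7→φ0] = [37, 35]
r10 m[X7→φ1] = [30, 34]
r10 m[X7→φ2] = [7, 11]
r10 m[X2→φ1] = [0, 0]
r10 m[X3→φ3] = [68, 66]
r10 m[X3→φ4] = [45, 44]
r10 m[X3→φ5] = [47, 44]
r11 m[φ0→X5] = [37, 38]
r11 m[φ0→X7] = [0, 5]
r11 m[φ1→X7] = [7, 6]
r11 m[φ1→X2] = [37, 39]
r11 m[φ2→X0] = [14, 9]
r11 m[φ2→X7] = [46, 45]
r11 m[φ3→X0] = [73, 68]
r11 m[φ3→X3] = [12, 11]
r11 m[φ4→X11] = [46, 51]
r11 m[φ4→X3] = [43, 41]
r11 m[φ5→X11] = [53, 46]
r11 m[φ5→X3] = [41, 41]
r11 m[X5→φ0] = [0, 0]
r11 m[X11→φ4] = [41, 34]
r11 m[X11→φ5] = [34, 39]
r11 m[X0→φ2] = [49, 44]
r11 m[X0→φ3] = [14, 9]
r11 m[X7→φ0] = [37, 35]
r11 m[X7→φ1] = [30, 34]
r11 m[X7→φ2] = [7, 11]
r11 m[X2→φ1] = [0, 0]
r11 m[X3→φ3] = [68, 66]
r11 m[X3→φ4] = [45, 44]
r11 m[X3→φ5] = [47, 44]
r12 m[φ0→X5] = [37, 38]
r12 m[φ0→X7] = [0, 5]
r12 m[φ1→X7] = [7, 6]
r12 m[φ1→X2] = [37, 39]
r12 m[φ2→X0] = [14, 9]
r12 m[φ2→X7] = [46, 45]
r12 m[φ3→X0] = [73, 68]
r12 m[φ3→X3] = [12, 11]
r12 m[φ4→X11] = [46, 51]
r12 m[φ4→X3] = [43, 41]
r12 m[φ5→X11] = [53, 46]
r12 m[φ5→X3] = [41, 41]
r12 m[X5→φ0] = [0, 0]
r12 m[X11→φ4] = [53, 46]
r12 m[X11→φ5] = [46, 51]
r12 m[X0→φ2] = [73, 68]
r12 m[X0→φ3] = [14, 9]
r12 m[X7→φ0] = [53, 51]
r12 m[X7→φ1] = [46, 50]
r12 m[X7→φ2] = [7, 11]
r12 m[X2→φ1] = [0, 0]
r12 m[X3→φ3] = [84, 82]
r12 m[X3→φ4] = [53, 52]
r12 m[X3→φ5] = [55, 52]

message @ round 12 = [46, 45]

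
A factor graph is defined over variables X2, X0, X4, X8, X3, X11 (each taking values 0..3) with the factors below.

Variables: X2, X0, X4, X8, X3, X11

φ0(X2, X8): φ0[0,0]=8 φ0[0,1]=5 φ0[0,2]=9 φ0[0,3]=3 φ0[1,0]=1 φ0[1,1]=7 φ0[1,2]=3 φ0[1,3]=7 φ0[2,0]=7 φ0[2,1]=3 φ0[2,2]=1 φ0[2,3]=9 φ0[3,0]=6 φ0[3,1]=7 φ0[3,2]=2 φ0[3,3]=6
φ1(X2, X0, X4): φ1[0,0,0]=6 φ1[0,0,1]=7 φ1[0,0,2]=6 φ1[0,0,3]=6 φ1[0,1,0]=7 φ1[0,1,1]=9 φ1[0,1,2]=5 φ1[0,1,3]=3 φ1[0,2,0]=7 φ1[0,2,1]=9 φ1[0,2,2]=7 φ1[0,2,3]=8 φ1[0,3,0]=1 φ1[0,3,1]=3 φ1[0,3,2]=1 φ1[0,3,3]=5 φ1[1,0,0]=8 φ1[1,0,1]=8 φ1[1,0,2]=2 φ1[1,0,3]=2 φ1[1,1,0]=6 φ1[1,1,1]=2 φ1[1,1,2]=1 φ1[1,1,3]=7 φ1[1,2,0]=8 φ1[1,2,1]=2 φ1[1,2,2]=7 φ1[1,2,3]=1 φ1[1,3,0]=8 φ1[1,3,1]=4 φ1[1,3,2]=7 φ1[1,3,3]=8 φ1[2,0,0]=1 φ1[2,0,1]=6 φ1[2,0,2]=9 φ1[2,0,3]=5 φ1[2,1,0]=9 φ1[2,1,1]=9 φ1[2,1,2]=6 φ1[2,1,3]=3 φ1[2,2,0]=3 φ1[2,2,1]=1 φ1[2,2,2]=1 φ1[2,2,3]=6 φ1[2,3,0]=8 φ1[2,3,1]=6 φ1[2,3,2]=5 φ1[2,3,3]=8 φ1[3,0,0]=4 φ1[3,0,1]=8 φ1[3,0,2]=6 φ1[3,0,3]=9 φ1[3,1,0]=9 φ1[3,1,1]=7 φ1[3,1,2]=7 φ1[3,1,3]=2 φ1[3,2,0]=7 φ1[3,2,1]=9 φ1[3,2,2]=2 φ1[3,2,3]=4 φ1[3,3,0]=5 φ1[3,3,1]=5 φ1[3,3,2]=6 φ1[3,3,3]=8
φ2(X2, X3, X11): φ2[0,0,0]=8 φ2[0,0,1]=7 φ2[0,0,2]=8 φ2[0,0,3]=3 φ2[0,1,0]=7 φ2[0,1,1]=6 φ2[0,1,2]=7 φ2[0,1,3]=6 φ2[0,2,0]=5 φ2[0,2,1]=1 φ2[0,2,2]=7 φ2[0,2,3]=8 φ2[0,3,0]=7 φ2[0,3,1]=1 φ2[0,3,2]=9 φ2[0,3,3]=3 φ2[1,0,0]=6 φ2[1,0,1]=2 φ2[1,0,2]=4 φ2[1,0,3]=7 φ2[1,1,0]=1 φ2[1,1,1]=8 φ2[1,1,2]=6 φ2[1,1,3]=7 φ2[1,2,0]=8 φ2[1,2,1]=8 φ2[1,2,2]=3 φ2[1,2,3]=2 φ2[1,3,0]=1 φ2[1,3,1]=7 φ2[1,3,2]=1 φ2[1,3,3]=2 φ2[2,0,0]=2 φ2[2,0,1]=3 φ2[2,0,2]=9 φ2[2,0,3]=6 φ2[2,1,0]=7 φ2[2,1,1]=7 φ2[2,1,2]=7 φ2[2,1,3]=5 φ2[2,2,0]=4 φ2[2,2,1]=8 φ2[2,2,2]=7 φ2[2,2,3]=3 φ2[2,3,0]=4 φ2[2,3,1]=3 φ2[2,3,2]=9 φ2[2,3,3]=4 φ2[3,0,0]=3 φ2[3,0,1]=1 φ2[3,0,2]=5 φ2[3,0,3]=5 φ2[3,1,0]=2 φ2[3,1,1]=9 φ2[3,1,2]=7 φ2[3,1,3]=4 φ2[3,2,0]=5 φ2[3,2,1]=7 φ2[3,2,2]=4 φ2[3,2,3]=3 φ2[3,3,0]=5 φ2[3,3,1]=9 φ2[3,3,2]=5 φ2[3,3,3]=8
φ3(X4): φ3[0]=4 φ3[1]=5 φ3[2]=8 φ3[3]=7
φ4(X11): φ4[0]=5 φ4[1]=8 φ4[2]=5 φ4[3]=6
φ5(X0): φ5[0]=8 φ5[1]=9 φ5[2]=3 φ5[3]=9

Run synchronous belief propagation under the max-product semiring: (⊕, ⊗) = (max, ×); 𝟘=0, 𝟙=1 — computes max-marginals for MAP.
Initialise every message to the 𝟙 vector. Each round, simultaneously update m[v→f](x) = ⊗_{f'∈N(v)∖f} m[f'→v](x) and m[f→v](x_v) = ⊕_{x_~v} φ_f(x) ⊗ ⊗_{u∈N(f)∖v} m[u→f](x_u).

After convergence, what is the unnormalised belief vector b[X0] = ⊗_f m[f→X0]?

b[X0] = [331776, 254016, 84672, 290304]

init: all messages = 𝟙 over 4 values
r1 m[φ0→X2] = [9, 7, 9, 7]
r1 m[φ0→X8] = [8, 7, 9, 9]
r1 m[φ1→X2] = [9, 8, 9, 9]
r1 m[φ1→X0] = [9, 9, 9, 8]
r1 m[φ1→X4] = [9, 9, 9, 9]
r1 m[φ2→X2] = [9, 8, 9, 9]
r1 m[φ2→X3] = [9, 9, 8, 9]
r1 m[φ2→X11] = [8, 9, 9, 8]
r1 m[φ3→X4] = [4, 5, 8, 7]
r1 m[φ4→X11] = [5, 8, 5, 6]
r1 m[φ5→X0] = [8, 9, 3, 9]
r1 m[X2→φ0] = [1, 1, 1, 1]
r1 m[X2→φ1] = [1, 1, 1, 1]
r1 m[X2→φ2] = [1, 1, 1, 1]
r1 m[X0→φ1] = [1, 1, 1, 1]
r1 m[X0→φ5] = [1, 1, 1, 1]
r1 m[X4→φ1] = [1, 1, 1, 1]
r1 m[X4→φ3] = [1, 1, 1, 1]
r1 m[X8→φ0] = [1, 1, 1, 1]
r1 m[X3→φ2] = [1, 1, 1, 1]
r1 m[X11→φ2] = [1, 1, 1, 1]
r1 m[X11→φ4] = [1, 1, 1, 1]
r2 m[φ0→X2] = [9, 7, 9, 7]
r2 m[φ0→X8] = [8, 7, 9, 9]
r2 m[φ1→X2] = [9, 8, 9, 9]
r2 m[φ1→X0] = [9, 9, 9, 8]
r2 m[φ1→X4] = [9, 9, 9, 9]
r2 m[φ2→X2] = [9, 8, 9, 9]
r2 m[φ2→X3] = [9, 9, 8, 9]
r2 m[φ2→X11] = [8, 9, 9, 8]
r2 m[φ3→X4] = [4, 5, 8, 7]
r2 m[φ4→X11] = [5, 8, 5, 6]
r2 m[φ5→X0] = [8, 9, 3, 9]
r2 m[X2→φ0] = [81, 64, 81, 81]
r2 m[X2→φ1] = [81, 56, 81, 63]
r2 m[X2→φ2] = [81, 56, 81, 63]
r2 m[X0→φ1] = [8, 9, 3, 9]
r2 m[X0→φ5] = [9, 9, 9, 8]
r2 m[X4→φ1] = [4, 5, 8, 7]
r2 m[X4→φ3] = [9, 9, 9, 9]
r2 m[X8→φ0] = [1, 1, 1, 1]
r2 m[X3→φ2] = [1, 1, 1, 1]
r2 m[X11→φ2] = [5, 8, 5, 6]
r2 m[X11→φ4] = [8, 9, 9, 8]
r3 m[φ0→X2] = [9, 7, 9, 7]
r3 m[φ0→X8] = [648, 567, 729, 729]
r3 m[φ1→X2] = [405, 504, 576, 504]
r3 m[φ1→X0] = [5832, 3888, 4536, 4536]
r3 m[φ1→X4] = [6561, 6561, 5832, 5832]
r3 m[φ2→X2] = [56, 64, 64, 72]
r3 m[φ2→X3] = [4536, 4536, 5184, 4536]
r3 m[φ2→X11] = [648, 648, 729, 648]
r3 m[φ3→X4] = [4, 5, 8, 7]
r3 m[φ4→X11] = [5, 8, 5, 6]
r3 m[φ5→X0] = [8, 9, 3, 9]
r3 m[X2→φ0] = [81, 64, 81, 81]
r3 m[X2→φ1] = [81, 56, 81, 63]
r3 m[X2→φ2] = [81, 56, 81, 63]
r3 m[X0→φ1] = [8, 9, 3, 9]
r3 m[X0→φ5] = [9, 9, 9, 8]
r3 m[X4→φ1] = [4, 5, 8, 7]
r3 m[X4→φ3] = [9, 9, 9, 9]
r3 m[X8→φ0] = [1, 1, 1, 1]
r3 m[X3→φ2] = [1, 1, 1, 1]
r3 m[X11→φ2] = [5, 8, 5, 6]
r3 m[X11→φ4] = [8, 9, 9, 8]
r4 m[φ0→X2] = [9, 7, 9, 7]
r4 m[φ0→X8] = [648, 567, 729, 729]
r4 m[φ1→X2] = [405, 504, 576, 504]
r4 m[φ1→X0] = [5832, 3888, 4536, 4536]
r4 m[φ1→X4] = [6561, 6561, 5832, 5832]
r4 m[φ2→X2] = [56, 64, 64, 72]
r4 m[φ2→X3] = [4536, 4536, 5184, 4536]
r4 m[φ2→X11] = [648, 648, 729, 648]
r4 m[φ3→X4] = [4, 5, 8, 7]
r4 m[φ4→X11] = [5, 8, 5, 6]
r4 m[φ5→X0] = [8, 9, 3, 9]
r4 m[X2→φ0] = [22680, 32256, 36864, 36288]
r4 m[X2→φ1] = [504, 448, 576, 504]
r4 m[X2→φ2] = [3645, 3528, 5184, 3528]
r4 m[X0→φ1] = [8, 9, 3, 9]
r4 m[X0→φ5] = [5832, 3888, 4536, 4536]
r4 m[X4→φ1] = [4, 5, 8, 7]
r4 m[X4→φ3] = [6561, 6561, 5832, 5832]
r4 m[X8→φ0] = [1, 1, 1, 1]
r4 m[X3→φ2] = [1, 1, 1, 1]
r4 m[X11→φ2] = [5, 8, 5, 6]
r4 m[X11→φ4] = [648, 648, 729, 648]
r5 m[φ0→X2] = [9, 7, 9, 7]
r5 m[φ0→X8] = [258048, 254016, 204120, 331776]
r5 m[φ1→X2] = [405, 504, 576, 504]
r5 m[φ1→X0] = [41472, 28224, 28224, 32256]
r5 m[φ1→X4] = [46656, 46656, 41472, 41472]
r5 m[φ2→X2] = [56, 64, 64, 72]
r5 m[φ2→X3] = [233280, 290304, 331776, 254016]
r5 m[φ2→X11] = [36288, 41472, 46656, 31104]
r5 m[φ3→X4] = [4, 5, 8, 7]
r5 m[φ4→X11] = [5, 8, 5, 6]
r5 m[φ5→X0] = [8, 9, 3, 9]
r5 m[X2→φ0] = [22680, 32256, 36864, 36288]
r5 m[X2→φ1] = [504, 448, 576, 504]
r5 m[X2→φ2] = [3645, 3528, 5184, 3528]
r5 m[X0→φ1] = [8, 9, 3, 9]
r5 m[X0→φ5] = [5832, 3888, 4536, 4536]
r5 m[X4→φ1] = [4, 5, 8, 7]
r5 m[X4→φ3] = [6561, 6561, 5832, 5832]
r5 m[X8→φ0] = [1, 1, 1, 1]
r5 m[X3→φ2] = [1, 1, 1, 1]
r5 m[X11→φ2] = [5, 8, 5, 6]
r5 m[X11→φ4] = [648, 648, 729, 648]
r6 m[φ0→X2] = [9, 7, 9, 7]
r6 m[φ0→X8] = [258048, 254016, 204120, 331776]
r6 m[φ1→X2] = [405, 504, 576, 504]
r6 m[φ1→X0] = [41472, 28224, 28224, 32256]
r6 m[φ1→X4] = [46656, 46656, 41472, 41472]
r6 m[φ2→X2] = [56, 64, 64, 72]
r6 m[φ2→X3] = [233280, 290304, 331776, 254016]
r6 m[φ2→X11] = [36288, 41472, 46656, 31104]
r6 m[φ3→X4] = [4, 5, 8, 7]
r6 m[φ4→X11] = [5, 8, 5, 6]
r6 m[φ5→X0] = [8, 9, 3, 9]
r6 m[X2→φ0] = [22680, 32256, 36864, 36288]
r6 m[X2→φ1] = [504, 448, 576, 504]
r6 m[X2→φ2] = [3645, 3528, 5184, 3528]
r6 m[X0→φ1] = [8, 9, 3, 9]
r6 m[X0→φ5] = [41472, 28224, 28224, 32256]
r6 m[X4→φ1] = [4, 5, 8, 7]
r6 m[X4→φ3] = [46656, 46656, 41472, 41472]
r6 m[X8→φ0] = [1, 1, 1, 1]
r6 m[X3→φ2] = [1, 1, 1, 1]
r6 m[X11→φ2] = [5, 8, 5, 6]
r6 m[X11→φ4] = [36288, 41472, 46656, 31104]
r7 m[φ0→X2] = [9, 7, 9, 7]
r7 m[φ0→X8] = [258048, 254016, 204120, 331776]
r7 m[φ1→X2] = [405, 504, 576, 504]
r7 m[φ1→X0] = [41472, 28224, 28224, 32256]
r7 m[φ1→X4] = [46656, 46656, 41472, 41472]
r7 m[φ2→X2] = [56, 64, 64, 72]
r7 m[φ2→X3] = [233280, 290304, 331776, 254016]
r7 m[φ2→X11] = [36288, 41472, 46656, 31104]
r7 m[φ3→X4] = [4, 5, 8, 7]
r7 m[φ4→X11] = [5, 8, 5, 6]
r7 m[φ5→X0] = [8, 9, 3, 9]
r7 m[X2→φ0] = [22680, 32256, 36864, 36288]
r7 m[X2→φ1] = [504, 448, 576, 504]
r7 m[X2→φ2] = [3645, 3528, 5184, 3528]
r7 m[X0→φ1] = [8, 9, 3, 9]
r7 m[X0→φ5] = [41472, 28224, 28224, 32256]
r7 m[X4→φ1] = [4, 5, 8, 7]
r7 m[X4→φ3] = [46656, 46656, 41472, 41472]
r7 m[X8→φ0] = [1, 1, 1, 1]
r7 m[X3→φ2] = [1, 1, 1, 1]
r7 m[X11→φ2] = [5, 8, 5, 6]
r7 m[X11→φ4] = [36288, 41472, 46656, 31104]
fixed point reached at round 7
b[X0] = ⊗ incoming = [331776, 254016, 84672, 290304]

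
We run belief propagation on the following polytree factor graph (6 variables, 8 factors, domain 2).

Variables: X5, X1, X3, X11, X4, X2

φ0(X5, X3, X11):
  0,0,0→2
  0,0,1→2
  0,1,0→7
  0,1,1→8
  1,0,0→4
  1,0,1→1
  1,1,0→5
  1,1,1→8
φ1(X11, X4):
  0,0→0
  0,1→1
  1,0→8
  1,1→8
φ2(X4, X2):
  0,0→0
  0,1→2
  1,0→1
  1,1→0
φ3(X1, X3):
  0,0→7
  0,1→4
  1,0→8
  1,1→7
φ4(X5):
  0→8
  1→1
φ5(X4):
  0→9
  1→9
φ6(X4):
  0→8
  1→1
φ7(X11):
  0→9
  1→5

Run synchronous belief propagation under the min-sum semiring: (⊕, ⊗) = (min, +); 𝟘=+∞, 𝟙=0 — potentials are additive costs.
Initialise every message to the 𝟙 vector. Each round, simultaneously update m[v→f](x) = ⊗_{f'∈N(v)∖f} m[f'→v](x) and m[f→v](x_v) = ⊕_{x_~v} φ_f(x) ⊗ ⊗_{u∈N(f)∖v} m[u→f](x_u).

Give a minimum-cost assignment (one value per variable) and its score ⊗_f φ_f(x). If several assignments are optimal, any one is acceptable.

assignment: (X5=1, X1=0, X3=1, X11=0, X4=1, X2=1); score = 30

init: all messages = 𝟙 over 2 values
r1 m[φ0→X5] = [2, 1]
r1 m[φ0→X3] = [1, 5]
r1 m[φ0→X11] = [2, 1]
r1 m[φ1→X11] = [0, 8]
r1 m[φ1→X4] = [0, 1]
r1 m[φ2→X4] = [0, 0]
r1 m[φ2→X2] = [0, 0]
r1 m[φ3→X1] = [4, 7]
r1 m[φ3→X3] = [7, 4]
r1 m[φ4→X5] = [8, 1]
r1 m[φ5→X4] = [9, 9]
r1 m[φ6→X4] = [8, 1]
r1 m[φ7→X11] = [9, 5]
r1 m[X5→φ0] = [0, 0]
r1 m[X5→φ4] = [0, 0]
r1 m[X1→φ3] = [0, 0]
r1 m[X3→φ0] = [0, 0]
r1 m[X3→φ3] = [0, 0]
r1 m[X11→φ0] = [0, 0]
r1 m[X11→φ1] = [0, 0]
r1 m[X11→φ7] = [0, 0]
r1 m[X4→φ1] = [0, 0]
r1 m[X4→φ2] = [0, 0]
r1 m[X4→φ5] = [0, 0]
r1 m[X4→φ6] = [0, 0]
r1 m[X2→φ2] = [0, 0]
r2 m[φ0→X5] = [2, 1]
r2 m[φ0→X3] = [1, 5]
r2 m[φ0→X11] = [2, 1]
r2 m[φ1→X11] = [0, 8]
r2 m[φ1→X4] = [0, 1]
r2 m[φ2→X4] = [0, 0]
r2 m[φ2→X2] = [0, 0]
r2 m[φ3→X1] = [4, 7]
r2 m[φ3→X3] = [7, 4]
r2 m[φ4→X5] = [8, 1]
r2 m[φ5→X4] = [9, 9]
r2 m[φ6→X4] = [8, 1]
r2 m[φ7→X11] = [9, 5]
r2 m[X5→φ0] = [8, 1]
r2 m[X5→φ4] = [2, 1]
r2 m[X1→φ3] = [0, 0]
r2 m[X3→φ0] = [7, 4]
r2 m[X3→φ3] = [1, 5]
r2 m[X11→φ0] = [9, 13]
r2 m[X11→φ1] = [11, 6]
r2 m[X11→φ7] = [2, 9]
r2 m[X4→φ1] = [17, 10]
r2 m[X4→φ2] = [17, 11]
r2 m[X4→φ5] = [8, 2]
r2 m[X4→φ6] = [9, 10]
r2 m[X2→φ2] = [0, 0]
r3 m[φ0→X5] = [18, 18]
r3 m[φ0→X3] = [14, 15]
r3 m[φ0→X11] = [10, 9]
r3 m[φ1→X11] = [11, 18]
r3 m[φ1→X4] = [11, 12]
r3 m[φ2→X4] = [0, 0]
r3 m[φ2→X2] = [12, 11]
r3 m[φ3→X1] = [8, 9]
r3 m[φ3→X3] = [7, 4]
r3 m[φ4→X5] = [8, 1]
r3 m[φ5→X4] = [9, 9]
r3 m[φ6→X4] = [8, 1]
r3 m[φ7→X11] = [9, 5]
r3 m[X5→φ0] = [8, 1]
r3 m[X5→φ4] = [2, 1]
r3 m[X1→φ3] = [0, 0]
r3 m[X3→φ0] = [7, 4]
r3 m[X3→φ3] = [1, 5]
r3 m[X11→φ0] = [9, 13]
r3 m[X11→φ1] = [11, 6]
r3 m[X11→φ7] = [2, 9]
r3 m[X4→φ1] = [17, 10]
r3 m[X4→φ2] = [17, 11]
r3 m[X4→φ5] = [8, 2]
r3 m[X4→φ6] = [9, 10]
r3 m[X2→φ2] = [0, 0]
r4 m[φ0→X5] = [18, 18]
r4 m[φ0→X3] = [14, 15]
r4 m[φ0→X11] = [10, 9]
r4 m[φ1→X11] = [11, 18]
r4 m[φ1→X4] = [11, 12]
r4 m[φ2→X4] = [0, 0]
r4 m[φ2→X2] = [12, 11]
r4 m[φ3→X1] = [8, 9]
r4 m[φ3→X3] = [7, 4]
r4 m[φ4→X5] = [8, 1]
r4 m[φ5→X4] = [9, 9]
r4 m[φ6→X4] = [8, 1]
r4 m[φ7→X11] = [9, 5]
r4 m[X5→φ0] = [8, 1]
r4 m[X5→φ4] = [18, 18]
r4 m[X1→φ3] = [0, 0]
r4 m[X3→φ0] = [7, 4]
r4 m[X3→φ3] = [14, 15]
r4 m[X11→φ0] = [20, 23]
r4 m[X11→φ1] = [19, 14]
r4 m[X11→φ7] = [21, 27]
r4 m[X4→φ1] = [17, 10]
r4 m[X4→φ2] = [28, 22]
r4 m[X4→φ5] = [19, 13]
r4 m[X4→φ6] = [20, 21]
r4 m[X2→φ2] = [0, 0]
r5 m[φ0→X5] = [29, 29]
r5 m[φ0→X3] = [25, 26]
r5 m[φ0→X11] = [10, 9]
r5 m[φ1→X11] = [11, 18]
r5 m[φ1→X4] = [19, 20]
r5 m[φ2→X4] = [0, 0]
r5 m[φ2→X2] = [23, 22]
r5 m[φ3→X1] = [19, 22]
r5 m[φ3→X3] = [7, 4]
r5 m[φ4→X5] = [8, 1]
r5 m[φ5→X4] = [9, 9]
r5 m[φ6→X4] = [8, 1]
r5 m[φ7→X11] = [9, 5]
r5 m[X5→φ0] = [8, 1]
r5 m[X5→φ4] = [18, 18]
r5 m[X1→φ3] = [0, 0]
r5 m[X3→φ0] = [7, 4]
r5 m[X3→φ3] = [14, 15]
r5 m[X11→φ0] = [20, 23]
r5 m[X11→φ1] = [19, 14]
r5 m[X11→φ7] = [21, 27]
r5 m[X4→φ1] = [17, 10]
r5 m[X4→φ2] = [28, 22]
r5 m[X4→φ5] = [19, 13]
r5 m[X4→φ6] = [20, 21]
r5 m[X2→φ2] = [0, 0]
r6 m[φ0→X5] = [29, 29]
r6 m[φ0→X3] = [25, 26]
r6 m[φ0→X11] = [10, 9]
r6 m[φ1→X11] = [11, 18]
r6 m[φ1→X4] = [19, 20]
r6 m[φ2→X4] = [0, 0]
r6 m[φ2→X2] = [23, 22]
r6 m[φ3→X1] = [19, 22]
r6 m[φ3→X3] = [7, 4]
r6 m[φ4→X5] = [8, 1]
r6 m[φ5→X4] = [9, 9]
r6 m[φ6→X4] = [8, 1]
r6 m[φ7→X11] = [9, 5]
r6 m[X5→φ0] = [8, 1]
r6 m[X5→φ4] = [29, 29]
r6 m[X1→φ3] = [0, 0]
r6 m[X3→φ0] = [7, 4]
r6 m[X3→φ3] = [25, 26]
r6 m[X11→φ0] = [20, 23]
r6 m[X11→φ1] = [19, 14]
r6 m[X11→φ7] = [21, 27]
r6 m[X4→φ1] = [17, 10]
r6 m[X4→φ2] = [36, 30]
r6 m[X4→φ5] = [27, 21]
r6 m[X4→φ6] = [28, 29]
r6 m[X2→φ2] = [0, 0]
r7 m[φ0→X5] = [29, 29]
r7 m[φ0→X3] = [25, 26]
r7 m[φ0→X11] = [10, 9]
r7 m[φ1→X11] = [11, 18]
r7 m[φ1→X4] = [19, 20]
r7 m[φ2→X4] = [0, 0]
r7 m[φ2→X2] = [31, 30]
r7 m[φ3→X1] = [30, 33]
r7 m[φ3→X3] = [7, 4]
r7 m[φ4→X5] = [8, 1]
r7 m[φ5→X4] = [9, 9]
r7 m[φ6→X4] = [8, 1]
r7 m[φ7→X11] = [9, 5]
r7 m[X5→φ0] = [8, 1]
r7 m[X5→φ4] = [29, 29]
r7 m[X1→φ3] = [0, 0]
r7 m[X3→φ0] = [7, 4]
r7 m[X3→φ3] = [25, 26]
r7 m[X11→φ0] = [20, 23]
r7 m[X11→φ1] = [19, 14]
r7 m[X11→φ7] = [21, 27]
r7 m[X4→φ1] = [17, 10]
r7 m[X4→φ2] = [36, 30]
r7 m[X4→φ5] = [27, 21]
r7 m[X4→φ6] = [28, 29]
r7 m[X2→φ2] = [0, 0]
r8 m[φ0→X5] = [29, 29]
r8 m[φ0→X3] = [25, 26]
r8 m[φ0→X11] = [10, 9]
r8 m[φ1→X11] = [11, 18]
r8 m[φ1→X4] = [19, 20]
r8 m[φ2→X4] = [0, 0]
r8 m[φ2→X2] = [31, 30]
r8 m[φ3→X1] = [30, 33]
r8 m[φ3→X3] = [7, 4]
r8 m[φ4→X5] = [8, 1]
r8 m[φ5→X4] = [9, 9]
r8 m[φ6→X4] = [8, 1]
r8 m[φ7→X11] = [9, 5]
r8 m[X5→φ0] = [8, 1]
r8 m[X5→φ4] = [29, 29]
r8 m[X1→φ3] = [0, 0]
r8 m[X3→φ0] = [7, 4]
r8 m[X3→φ3] = [25, 26]
r8 m[X11→φ0] = [20, 23]
r8 m[X11→φ1] = [19, 14]
r8 m[X11→φ7] = [21, 27]
r8 m[X4→φ1] = [17, 10]
r8 m[X4→φ2] = [36, 30]
r8 m[X4→φ5] = [27, 21]
r8 m[X4→φ6] = [28, 29]
r8 m[X2→φ2] = [0, 0]
fixed point reached at round 8
traceback from X5: (X5=1, X1=0, X3=1, X11=0, X4=1, X2=1), score=30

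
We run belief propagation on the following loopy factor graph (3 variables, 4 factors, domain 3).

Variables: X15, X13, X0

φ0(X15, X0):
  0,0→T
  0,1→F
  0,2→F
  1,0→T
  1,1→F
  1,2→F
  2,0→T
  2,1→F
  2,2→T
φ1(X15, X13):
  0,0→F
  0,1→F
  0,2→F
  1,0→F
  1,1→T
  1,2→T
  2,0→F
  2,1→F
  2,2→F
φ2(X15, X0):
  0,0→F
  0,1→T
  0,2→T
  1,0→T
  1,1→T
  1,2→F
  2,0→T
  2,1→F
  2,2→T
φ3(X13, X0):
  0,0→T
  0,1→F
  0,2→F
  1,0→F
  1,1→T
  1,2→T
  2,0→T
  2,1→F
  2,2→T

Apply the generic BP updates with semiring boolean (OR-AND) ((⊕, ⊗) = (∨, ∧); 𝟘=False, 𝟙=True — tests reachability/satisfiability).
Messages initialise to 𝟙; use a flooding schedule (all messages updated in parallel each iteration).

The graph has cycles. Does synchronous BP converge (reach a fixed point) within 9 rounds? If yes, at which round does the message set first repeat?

init: all messages = 𝟙 over 3 values
r1 m[φ0→X15] = [T, T, T]
r1 m[φ0→X0] = [T, F, T]
r1 m[φ1→X15] = [F, T, F]
r1 m[φ1→X13] = [F, T, T]
r1 m[φ2→X15] = [T, T, T]
r1 m[φ2→X0] = [T, T, T]
r1 m[φ3→X13] = [T, T, T]
r1 m[φ3→X0] = [T, T, T]
r1 m[X15→φ0] = [T, T, T]
r1 m[X15→φ1] = [T, T, T]
r1 m[X15→φ2] = [T, T, T]
r1 m[X13→φ1] = [T, T, T]
r1 m[X13→φ3] = [T, T, T]
r1 m[X0→φ0] = [T, T, T]
r1 m[X0→φ2] = [T, T, T]
r1 m[X0→φ3] = [T, T, T]
r2 m[φ0→X15] = [T, T, T]
r2 m[φ0→X0] = [T, F, T]
r2 m[φ1→X15] = [F, T, F]
r2 m[φ1→X13] = [F, T, T]
r2 m[φ2→X15] = [T, T, T]
r2 m[φ2→X0] = [T, T, T]
r2 m[φ3→X13] = [T, T, T]
r2 m[φ3→X0] = [T, T, T]
r2 m[X15→φ0] = [F, T, F]
r2 m[X15→φ1] = [T, T, T]
r2 m[X15→φ2] = [F, T, F]
r2 m[X13→φ1] = [T, T, T]
r2 m[X13→φ3] = [F, T, T]
r2 m[X0→φ0] = [T, T, T]
r2 m[X0→φ2] = [T, F, T]
r2 m[X0→φ3] = [T, F, T]
r3 m[φ0→X15] = [T, T, T]
r3 m[φ0→X0] = [T, F, F]
r3 m[φ1→X15] = [F, T, F]
r3 m[φ1→X13] = [F, T, T]
r3 m[φ2→X15] = [T, T, T]
r3 m[φ2→X0] = [T, T, F]
r3 m[φ3→X13] = [T, T, T]
r3 m[φ3→X0] = [T, T, T]
r3 m[X15→φ0] = [F, T, F]
r3 m[X15→φ1] = [T, T, T]
r3 m[X15→φ2] = [F, T, F]
r3 m[X13→φ1] = [T, T, T]
r3 m[X13→φ3] = [F, T, T]
r3 m[X0→φ0] = [T, T, T]
r3 m[X0→φ2] = [T, F, T]
r3 m[X0→φ3] = [T, F, T]
r4 m[φ0→X15] = [T, T, T]
r4 m[φ0→X0] = [T, F, F]
r4 m[φ1→X15] = [F, T, F]
r4 m[φ1→X13] = [F, T, T]
r4 m[φ2→X15] = [T, T, T]
r4 m[φ2→X0] = [T, T, F]
r4 m[φ3→X13] = [T, T, T]
r4 m[φ3→X0] = [T, T, T]
r4 m[X15→φ0] = [F, T, F]
r4 m[X15→φ1] = [T, T, T]
r4 m[X15→φ2] = [F, T, F]
r4 m[X13→φ1] = [T, T, T]
r4 m[X13→φ3] = [F, T, T]
r4 m[X0→φ0] = [T, T, F]
r4 m[X0→φ2] = [T, F, F]
r4 m[X0→φ3] = [T, F, F]
r5 m[φ0→X15] = [T, T, T]
r5 m[φ0→X0] = [T, F, F]
r5 m[φ1→X15] = [F, T, F]
r5 m[φ1→X13] = [F, T, T]
r5 m[φ2→X15] = [F, T, T]
r5 m[φ2→X0] = [T, T, F]
r5 m[φ3→X13] = [T, F, T]
r5 m[φ3→X0] = [T, T, T]
r5 m[X15→φ0] = [F, T, F]
r5 m[X15→φ1] = [T, T, T]
r5 m[X15→φ2] = [F, T, F]
r5 m[X13→φ1] = [T, T, T]
r5 m[X13→φ3] = [F, T, T]
r5 m[X0→φ0] = [T, T, F]
r5 m[X0→φ2] = [T, F, F]
r5 m[X0→φ3] = [T, F, F]
r6 m[φ0→X15] = [T, T, T]
r6 m[φ0→X0] = [T, F, F]
r6 m[φ1→X15] = [F, T, F]
r6 m[φ1→X13] = [F, T, T]
r6 m[φ2→X15] = [F, T, T]
r6 m[φ2→X0] = [T, T, F]
r6 m[φ3→X13] = [T, F, T]
r6 m[φ3→X0] = [T, T, T]
r6 m[X15→φ0] = [F, T, F]
r6 m[X15→φ1] = [F, T, T]
r6 m[X15→φ2] = [F, T, F]
r6 m[X13→φ1] = [T, F, T]
r6 m[X13→φ3] = [F, T, T]
r6 m[X0→φ0] = [T, T, F]
r6 m[X0→φ2] = [T, F, F]
r6 m[X0→φ3] = [T, F, F]
r7 m[φ0→X15] = [T, T, T]
r7 m[φ0→X0] = [T, F, F]
r7 m[φ1→X15] = [F, T, F]
r7 m[φ1→X13] = [F, T, T]
r7 m[φ2→X15] = [F, T, T]
r7 m[φ2→X0] = [T, T, F]
r7 m[φ3→X13] = [T, F, T]
r7 m[φ3→X0] = [T, T, T]
r7 m[X15→φ0] = [F, T, F]
r7 m[X15→φ1] = [F, T, T]
r7 m[X15→φ2] = [F, T, F]
r7 m[X13→φ1] = [T, F, T]
r7 m[X13→φ3] = [F, T, T]
r7 m[X0→φ0] = [T, T, F]
r7 m[X0→φ2] = [T, F, F]
r7 m[X0→φ3] = [T, F, F]
fixed point reached at round 7
messages reach a fixed point at round 7

CONVERGED at round 7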